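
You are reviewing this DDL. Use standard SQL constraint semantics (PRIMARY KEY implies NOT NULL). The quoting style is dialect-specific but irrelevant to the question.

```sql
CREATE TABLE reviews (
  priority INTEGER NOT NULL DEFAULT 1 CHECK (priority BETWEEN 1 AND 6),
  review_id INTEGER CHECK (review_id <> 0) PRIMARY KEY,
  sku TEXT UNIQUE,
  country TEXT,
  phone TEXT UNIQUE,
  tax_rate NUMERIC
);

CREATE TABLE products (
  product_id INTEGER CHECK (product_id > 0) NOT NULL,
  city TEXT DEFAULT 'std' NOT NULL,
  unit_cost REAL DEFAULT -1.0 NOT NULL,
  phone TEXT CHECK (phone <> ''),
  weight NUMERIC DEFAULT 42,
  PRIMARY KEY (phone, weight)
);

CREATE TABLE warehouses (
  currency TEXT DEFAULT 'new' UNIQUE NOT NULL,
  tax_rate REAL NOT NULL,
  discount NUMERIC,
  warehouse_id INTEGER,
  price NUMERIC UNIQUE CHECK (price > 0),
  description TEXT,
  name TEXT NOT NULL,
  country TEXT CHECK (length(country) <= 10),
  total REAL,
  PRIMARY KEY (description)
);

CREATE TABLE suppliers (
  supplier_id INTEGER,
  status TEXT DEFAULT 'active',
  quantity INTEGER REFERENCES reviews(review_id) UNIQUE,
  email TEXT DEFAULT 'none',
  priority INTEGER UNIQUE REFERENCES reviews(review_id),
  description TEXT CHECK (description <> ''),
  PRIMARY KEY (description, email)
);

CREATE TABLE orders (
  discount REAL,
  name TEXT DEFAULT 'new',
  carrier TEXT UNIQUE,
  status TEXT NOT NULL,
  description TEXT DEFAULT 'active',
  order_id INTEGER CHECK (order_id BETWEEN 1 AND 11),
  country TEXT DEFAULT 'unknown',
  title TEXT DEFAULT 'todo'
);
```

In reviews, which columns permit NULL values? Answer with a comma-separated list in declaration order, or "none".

- priority: declared NOT NULL → not nullable.
- review_id: part of the PRIMARY KEY, which implies NOT NULL → not nullable.
- sku: UNIQUE does not imply NOT NULL → nullable.
- country: no NOT NULL constraint applies → nullable.
- phone: UNIQUE does not imply NOT NULL → nullable.
- tax_rate: no NOT NULL constraint applies → nullable.

sku, country, phone, tax_rate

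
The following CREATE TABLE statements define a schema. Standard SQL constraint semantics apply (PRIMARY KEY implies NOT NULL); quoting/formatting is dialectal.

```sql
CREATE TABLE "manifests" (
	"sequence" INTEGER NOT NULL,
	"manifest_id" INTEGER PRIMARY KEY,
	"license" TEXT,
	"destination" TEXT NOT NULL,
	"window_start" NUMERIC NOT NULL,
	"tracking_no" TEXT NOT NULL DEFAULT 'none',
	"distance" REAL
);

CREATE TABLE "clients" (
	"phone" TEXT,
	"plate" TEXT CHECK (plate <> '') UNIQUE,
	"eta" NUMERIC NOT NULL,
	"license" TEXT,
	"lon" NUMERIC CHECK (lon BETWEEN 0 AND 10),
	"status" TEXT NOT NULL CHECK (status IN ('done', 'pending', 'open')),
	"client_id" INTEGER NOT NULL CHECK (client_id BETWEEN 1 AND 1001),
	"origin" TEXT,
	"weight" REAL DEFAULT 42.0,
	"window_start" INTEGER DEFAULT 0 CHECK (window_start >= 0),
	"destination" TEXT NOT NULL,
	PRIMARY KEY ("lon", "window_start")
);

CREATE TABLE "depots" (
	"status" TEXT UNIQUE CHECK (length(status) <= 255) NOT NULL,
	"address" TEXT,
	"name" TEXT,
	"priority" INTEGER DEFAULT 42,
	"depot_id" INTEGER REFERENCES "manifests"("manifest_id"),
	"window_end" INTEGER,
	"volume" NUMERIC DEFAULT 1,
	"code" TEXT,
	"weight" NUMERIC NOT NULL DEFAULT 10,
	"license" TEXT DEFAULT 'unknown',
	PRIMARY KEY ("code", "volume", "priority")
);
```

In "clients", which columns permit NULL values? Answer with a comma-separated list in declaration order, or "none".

- phone: no NOT NULL constraint applies → nullable.
- plate: CHECK does not forbid NULL (a CHECK constraint passes when its expression is NULL) → nullable.
- eta: declared NOT NULL → not nullable.
- license: no NOT NULL constraint applies → nullable.
- lon: part of the PRIMARY KEY, which implies NOT NULL → not nullable.
- status: declared NOT NULL → not nullable.
- client_id: declared NOT NULL → not nullable.
- origin: no NOT NULL constraint applies → nullable.
- weight: DEFAULT only fills an omitted column; an explicit NULL is still allowed → nullable.
- window_start: part of the PRIMARY KEY, which implies NOT NULL → not nullable.
- destination: declared NOT NULL → not nullable.

phone, plate, license, origin, weight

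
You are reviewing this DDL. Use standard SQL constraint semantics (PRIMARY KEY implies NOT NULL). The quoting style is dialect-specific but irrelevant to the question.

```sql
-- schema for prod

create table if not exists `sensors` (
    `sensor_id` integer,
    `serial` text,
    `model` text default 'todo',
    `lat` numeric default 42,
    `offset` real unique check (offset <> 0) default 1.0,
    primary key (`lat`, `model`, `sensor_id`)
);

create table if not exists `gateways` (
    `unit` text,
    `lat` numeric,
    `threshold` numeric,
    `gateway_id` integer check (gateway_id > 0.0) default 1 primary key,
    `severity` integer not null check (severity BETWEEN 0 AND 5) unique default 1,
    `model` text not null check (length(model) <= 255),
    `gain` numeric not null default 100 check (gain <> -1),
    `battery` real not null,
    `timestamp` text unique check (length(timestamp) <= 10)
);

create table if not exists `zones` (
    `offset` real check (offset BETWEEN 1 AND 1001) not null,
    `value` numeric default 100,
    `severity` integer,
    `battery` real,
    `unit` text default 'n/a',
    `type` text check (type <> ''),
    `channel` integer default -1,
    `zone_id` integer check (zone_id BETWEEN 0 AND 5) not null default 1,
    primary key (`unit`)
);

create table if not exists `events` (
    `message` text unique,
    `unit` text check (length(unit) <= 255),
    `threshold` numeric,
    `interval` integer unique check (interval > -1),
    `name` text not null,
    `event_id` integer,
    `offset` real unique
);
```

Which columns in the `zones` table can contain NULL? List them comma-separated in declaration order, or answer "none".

- offset: declared NOT NULL → not nullable.
- value: DEFAULT only fills an omitted column; an explicit NULL is still allowed → nullable.
- severity: no NOT NULL constraint applies → nullable.
- battery: no NOT NULL constraint applies → nullable.
- unit: part of the PRIMARY KEY, which implies NOT NULL → not nullable.
- type: CHECK does not forbid NULL (a CHECK constraint passes when its expression is NULL) → nullable.
- channel: DEFAULT only fills an omitted column; an explicit NULL is still allowed → nullable.
- zone_id: declared NOT NULL → not nullable.

value, severity, battery, type, channel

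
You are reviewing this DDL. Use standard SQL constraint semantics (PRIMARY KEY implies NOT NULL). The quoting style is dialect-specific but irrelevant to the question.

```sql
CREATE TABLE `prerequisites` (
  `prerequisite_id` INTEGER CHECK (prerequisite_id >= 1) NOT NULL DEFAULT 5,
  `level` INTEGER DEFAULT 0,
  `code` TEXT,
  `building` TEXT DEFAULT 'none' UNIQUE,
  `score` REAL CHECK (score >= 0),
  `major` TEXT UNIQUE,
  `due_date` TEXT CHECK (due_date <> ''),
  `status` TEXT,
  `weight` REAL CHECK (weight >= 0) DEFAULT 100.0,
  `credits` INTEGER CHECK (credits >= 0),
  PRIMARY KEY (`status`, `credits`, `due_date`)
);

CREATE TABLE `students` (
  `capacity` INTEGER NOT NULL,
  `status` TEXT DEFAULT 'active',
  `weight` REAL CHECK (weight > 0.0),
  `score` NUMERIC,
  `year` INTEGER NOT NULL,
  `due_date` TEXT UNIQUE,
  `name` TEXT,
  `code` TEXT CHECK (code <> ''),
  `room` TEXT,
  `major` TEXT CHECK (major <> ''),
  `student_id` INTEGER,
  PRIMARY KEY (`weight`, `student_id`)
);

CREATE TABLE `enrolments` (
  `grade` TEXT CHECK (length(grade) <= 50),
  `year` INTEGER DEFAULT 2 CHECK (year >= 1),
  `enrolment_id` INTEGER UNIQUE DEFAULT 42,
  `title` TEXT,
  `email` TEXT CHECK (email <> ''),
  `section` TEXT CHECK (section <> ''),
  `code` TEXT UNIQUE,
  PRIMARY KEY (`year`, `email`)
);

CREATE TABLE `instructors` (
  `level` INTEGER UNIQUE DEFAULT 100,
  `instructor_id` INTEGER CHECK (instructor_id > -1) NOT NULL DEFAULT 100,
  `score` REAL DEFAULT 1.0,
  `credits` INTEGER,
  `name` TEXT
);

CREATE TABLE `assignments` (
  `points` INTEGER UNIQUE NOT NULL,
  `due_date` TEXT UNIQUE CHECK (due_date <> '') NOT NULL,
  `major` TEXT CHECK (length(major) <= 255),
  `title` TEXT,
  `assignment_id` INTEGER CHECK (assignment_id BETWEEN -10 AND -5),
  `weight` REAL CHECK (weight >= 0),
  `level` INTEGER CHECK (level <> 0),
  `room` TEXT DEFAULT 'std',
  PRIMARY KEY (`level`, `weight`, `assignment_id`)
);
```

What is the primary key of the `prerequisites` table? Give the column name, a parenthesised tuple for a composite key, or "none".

(status, credits, due_date)

A table-level PRIMARY KEY clause names 3 columns: status, credits, due_date.
This is a composite key — the combination is unique, not each column individually.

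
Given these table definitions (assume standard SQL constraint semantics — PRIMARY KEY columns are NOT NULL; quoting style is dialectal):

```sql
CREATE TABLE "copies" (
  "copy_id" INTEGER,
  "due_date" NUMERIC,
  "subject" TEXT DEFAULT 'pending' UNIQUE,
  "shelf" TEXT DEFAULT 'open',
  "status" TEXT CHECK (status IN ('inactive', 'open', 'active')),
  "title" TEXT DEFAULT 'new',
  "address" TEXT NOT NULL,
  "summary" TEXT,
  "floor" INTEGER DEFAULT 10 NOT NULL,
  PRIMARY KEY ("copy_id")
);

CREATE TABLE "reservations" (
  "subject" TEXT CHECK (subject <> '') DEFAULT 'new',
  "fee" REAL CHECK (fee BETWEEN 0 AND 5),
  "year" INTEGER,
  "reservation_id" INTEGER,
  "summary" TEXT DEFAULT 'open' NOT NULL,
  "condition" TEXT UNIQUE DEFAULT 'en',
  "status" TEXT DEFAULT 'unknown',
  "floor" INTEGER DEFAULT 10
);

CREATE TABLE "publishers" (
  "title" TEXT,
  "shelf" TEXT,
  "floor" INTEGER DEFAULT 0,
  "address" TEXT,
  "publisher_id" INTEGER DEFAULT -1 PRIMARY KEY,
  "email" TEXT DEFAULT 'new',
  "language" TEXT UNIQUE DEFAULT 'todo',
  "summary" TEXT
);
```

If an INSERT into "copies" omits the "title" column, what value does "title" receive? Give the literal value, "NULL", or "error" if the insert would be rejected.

'new'

title has an explicit DEFAULT 'new'.
When the column is omitted from an INSERT, that default is used.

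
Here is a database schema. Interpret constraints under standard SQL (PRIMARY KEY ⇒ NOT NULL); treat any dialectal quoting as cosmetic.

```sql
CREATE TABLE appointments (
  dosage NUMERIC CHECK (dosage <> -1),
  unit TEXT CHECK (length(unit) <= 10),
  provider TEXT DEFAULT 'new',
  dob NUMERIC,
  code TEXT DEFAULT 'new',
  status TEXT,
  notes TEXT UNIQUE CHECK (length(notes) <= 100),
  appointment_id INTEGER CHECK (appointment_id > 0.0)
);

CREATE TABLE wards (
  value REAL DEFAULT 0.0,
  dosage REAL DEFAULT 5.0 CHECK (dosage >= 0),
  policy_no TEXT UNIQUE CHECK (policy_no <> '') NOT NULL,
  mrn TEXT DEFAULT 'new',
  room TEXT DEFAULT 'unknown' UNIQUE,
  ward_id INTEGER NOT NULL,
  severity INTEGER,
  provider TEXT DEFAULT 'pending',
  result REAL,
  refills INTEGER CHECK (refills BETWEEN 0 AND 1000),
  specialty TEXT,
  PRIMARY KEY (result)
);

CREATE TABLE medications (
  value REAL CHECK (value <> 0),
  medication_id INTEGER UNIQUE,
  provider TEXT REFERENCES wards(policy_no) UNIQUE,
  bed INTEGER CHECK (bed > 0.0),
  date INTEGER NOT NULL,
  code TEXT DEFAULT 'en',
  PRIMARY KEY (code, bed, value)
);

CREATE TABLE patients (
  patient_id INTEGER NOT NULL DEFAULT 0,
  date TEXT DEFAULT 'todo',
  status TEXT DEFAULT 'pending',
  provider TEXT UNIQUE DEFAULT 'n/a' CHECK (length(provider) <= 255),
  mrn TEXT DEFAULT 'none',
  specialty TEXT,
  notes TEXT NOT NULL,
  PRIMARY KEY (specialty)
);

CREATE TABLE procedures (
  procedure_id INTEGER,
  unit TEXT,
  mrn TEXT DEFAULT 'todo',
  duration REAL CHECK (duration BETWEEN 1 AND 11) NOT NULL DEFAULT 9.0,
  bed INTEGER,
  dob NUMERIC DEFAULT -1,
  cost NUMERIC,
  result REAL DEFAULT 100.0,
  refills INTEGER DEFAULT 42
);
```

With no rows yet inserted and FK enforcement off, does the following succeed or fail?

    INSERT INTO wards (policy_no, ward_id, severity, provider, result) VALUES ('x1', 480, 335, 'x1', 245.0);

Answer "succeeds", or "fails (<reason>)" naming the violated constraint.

NOT NULL columns: policy_no is supplied; result is supplied; ward_id is supplied.
CHECK constraints: 'x1' satisfies (policy_no <> '').
No constraint is violated.

succeeds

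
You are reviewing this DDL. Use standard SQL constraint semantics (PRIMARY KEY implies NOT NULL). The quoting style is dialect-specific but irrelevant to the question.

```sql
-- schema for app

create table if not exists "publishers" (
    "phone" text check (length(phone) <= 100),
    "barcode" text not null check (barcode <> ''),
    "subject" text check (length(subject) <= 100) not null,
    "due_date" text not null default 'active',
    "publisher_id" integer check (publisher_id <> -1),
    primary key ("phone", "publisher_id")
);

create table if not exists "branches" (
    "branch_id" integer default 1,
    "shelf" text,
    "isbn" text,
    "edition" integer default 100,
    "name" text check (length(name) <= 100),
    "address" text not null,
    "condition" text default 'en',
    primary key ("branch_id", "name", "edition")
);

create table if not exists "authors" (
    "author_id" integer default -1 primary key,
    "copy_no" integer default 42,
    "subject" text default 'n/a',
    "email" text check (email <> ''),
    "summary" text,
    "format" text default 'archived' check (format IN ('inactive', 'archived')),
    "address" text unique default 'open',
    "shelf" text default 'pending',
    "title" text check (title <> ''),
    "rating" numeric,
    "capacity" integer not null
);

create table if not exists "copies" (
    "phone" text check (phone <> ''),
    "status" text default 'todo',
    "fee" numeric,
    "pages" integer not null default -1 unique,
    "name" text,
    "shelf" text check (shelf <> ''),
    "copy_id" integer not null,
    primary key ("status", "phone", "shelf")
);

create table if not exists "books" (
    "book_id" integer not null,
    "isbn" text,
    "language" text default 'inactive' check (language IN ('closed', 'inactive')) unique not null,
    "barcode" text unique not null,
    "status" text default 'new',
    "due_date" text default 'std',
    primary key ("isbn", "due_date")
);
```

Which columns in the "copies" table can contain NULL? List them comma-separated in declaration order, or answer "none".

fee, name

- phone: part of the PRIMARY KEY, which implies NOT NULL → not nullable.
- status: part of the PRIMARY KEY, which implies NOT NULL → not nullable.
- fee: no NOT NULL constraint applies → nullable.
- pages: declared NOT NULL → not nullable.
- name: no NOT NULL constraint applies → nullable.
- shelf: part of the PRIMARY KEY, which implies NOT NULL → not nullable.
- copy_id: declared NOT NULL → not nullable.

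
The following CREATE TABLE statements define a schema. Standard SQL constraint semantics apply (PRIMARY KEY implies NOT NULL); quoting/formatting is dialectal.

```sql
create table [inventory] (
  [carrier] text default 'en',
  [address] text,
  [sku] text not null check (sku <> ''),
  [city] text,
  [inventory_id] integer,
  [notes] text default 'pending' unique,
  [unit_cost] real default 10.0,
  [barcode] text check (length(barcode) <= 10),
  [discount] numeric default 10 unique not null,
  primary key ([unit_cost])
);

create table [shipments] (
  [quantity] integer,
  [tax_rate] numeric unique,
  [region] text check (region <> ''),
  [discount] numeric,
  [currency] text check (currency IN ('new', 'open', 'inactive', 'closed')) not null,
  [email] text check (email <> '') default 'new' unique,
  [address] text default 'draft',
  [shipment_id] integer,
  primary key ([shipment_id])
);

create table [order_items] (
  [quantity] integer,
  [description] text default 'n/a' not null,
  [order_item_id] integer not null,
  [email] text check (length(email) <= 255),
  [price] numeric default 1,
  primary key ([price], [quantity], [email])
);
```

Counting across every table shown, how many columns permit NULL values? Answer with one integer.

12

inventory: 6 nullable (carrier, address, city, inventory_id, notes, barcode — PK (unit_cost) and explicit NOT NULL columns excluded).
shipments: 6 nullable (quantity, tax_rate, region, discount, email, address — PK (shipment_id) and explicit NOT NULL columns excluded).
order_items: 0 nullable (none — PK (price, quantity, email) and explicit NOT NULL columns excluded).
Total: 6 + 6 + 0 = 12.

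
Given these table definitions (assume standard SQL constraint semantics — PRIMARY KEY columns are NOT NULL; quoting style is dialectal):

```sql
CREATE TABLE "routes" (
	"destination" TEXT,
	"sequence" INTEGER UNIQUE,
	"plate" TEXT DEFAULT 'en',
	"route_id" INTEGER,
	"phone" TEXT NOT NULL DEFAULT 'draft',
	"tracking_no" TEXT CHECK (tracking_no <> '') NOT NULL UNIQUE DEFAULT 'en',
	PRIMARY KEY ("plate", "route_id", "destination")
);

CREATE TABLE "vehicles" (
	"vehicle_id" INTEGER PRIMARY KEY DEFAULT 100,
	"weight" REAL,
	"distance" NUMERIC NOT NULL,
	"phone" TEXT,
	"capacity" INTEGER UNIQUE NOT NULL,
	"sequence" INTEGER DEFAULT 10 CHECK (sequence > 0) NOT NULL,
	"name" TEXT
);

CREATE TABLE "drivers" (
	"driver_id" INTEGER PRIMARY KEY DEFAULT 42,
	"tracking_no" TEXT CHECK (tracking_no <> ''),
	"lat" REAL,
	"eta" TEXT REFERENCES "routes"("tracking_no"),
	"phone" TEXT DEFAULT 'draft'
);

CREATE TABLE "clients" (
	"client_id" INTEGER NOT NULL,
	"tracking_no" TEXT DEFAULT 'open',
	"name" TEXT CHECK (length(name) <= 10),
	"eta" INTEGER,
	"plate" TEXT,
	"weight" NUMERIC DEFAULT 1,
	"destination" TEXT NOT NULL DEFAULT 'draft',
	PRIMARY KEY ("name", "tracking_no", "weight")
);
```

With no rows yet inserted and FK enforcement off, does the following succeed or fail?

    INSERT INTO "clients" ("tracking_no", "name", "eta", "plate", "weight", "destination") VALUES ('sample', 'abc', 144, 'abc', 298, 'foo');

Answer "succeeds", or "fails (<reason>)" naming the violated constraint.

client_id is omitted from the column list and has no DEFAULT, so it would receive NULL.
But client_id is declared NOT NULL.

fails (NOT NULL on client_id)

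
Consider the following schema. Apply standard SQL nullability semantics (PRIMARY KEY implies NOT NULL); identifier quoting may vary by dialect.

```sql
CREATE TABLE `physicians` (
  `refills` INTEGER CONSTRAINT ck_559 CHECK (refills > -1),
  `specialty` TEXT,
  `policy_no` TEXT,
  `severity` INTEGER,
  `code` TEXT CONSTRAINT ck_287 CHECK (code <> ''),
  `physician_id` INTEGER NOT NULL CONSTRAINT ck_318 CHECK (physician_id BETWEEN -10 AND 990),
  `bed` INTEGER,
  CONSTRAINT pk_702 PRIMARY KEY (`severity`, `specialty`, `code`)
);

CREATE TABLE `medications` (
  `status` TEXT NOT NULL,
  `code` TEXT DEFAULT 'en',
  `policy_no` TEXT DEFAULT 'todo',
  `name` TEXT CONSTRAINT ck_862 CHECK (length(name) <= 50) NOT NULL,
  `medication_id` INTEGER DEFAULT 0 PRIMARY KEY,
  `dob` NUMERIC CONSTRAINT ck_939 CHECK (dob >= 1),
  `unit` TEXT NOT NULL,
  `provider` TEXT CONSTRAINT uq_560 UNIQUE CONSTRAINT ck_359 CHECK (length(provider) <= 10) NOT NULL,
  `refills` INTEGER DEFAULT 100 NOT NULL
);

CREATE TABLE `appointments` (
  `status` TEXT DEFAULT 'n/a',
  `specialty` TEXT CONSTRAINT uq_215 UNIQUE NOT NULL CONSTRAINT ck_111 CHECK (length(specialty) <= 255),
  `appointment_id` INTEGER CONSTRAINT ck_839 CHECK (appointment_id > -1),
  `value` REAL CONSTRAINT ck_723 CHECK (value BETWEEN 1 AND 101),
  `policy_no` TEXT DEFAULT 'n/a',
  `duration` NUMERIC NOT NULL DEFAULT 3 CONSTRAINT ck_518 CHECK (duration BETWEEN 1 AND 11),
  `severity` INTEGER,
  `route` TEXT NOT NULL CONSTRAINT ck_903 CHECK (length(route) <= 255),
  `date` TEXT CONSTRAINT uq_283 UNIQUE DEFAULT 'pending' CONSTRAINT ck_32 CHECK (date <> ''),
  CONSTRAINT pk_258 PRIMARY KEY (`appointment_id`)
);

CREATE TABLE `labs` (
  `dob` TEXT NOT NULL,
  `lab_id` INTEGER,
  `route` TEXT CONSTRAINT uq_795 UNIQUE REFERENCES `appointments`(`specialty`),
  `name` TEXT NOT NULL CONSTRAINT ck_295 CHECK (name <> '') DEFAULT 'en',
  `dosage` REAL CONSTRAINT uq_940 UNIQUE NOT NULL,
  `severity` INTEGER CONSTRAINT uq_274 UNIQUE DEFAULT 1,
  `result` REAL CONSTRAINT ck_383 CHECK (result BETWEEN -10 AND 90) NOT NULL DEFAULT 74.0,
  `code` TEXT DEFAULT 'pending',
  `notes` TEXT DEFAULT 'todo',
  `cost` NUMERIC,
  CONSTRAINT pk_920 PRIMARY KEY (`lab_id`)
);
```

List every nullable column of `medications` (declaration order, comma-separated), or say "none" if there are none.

code, policy_no, dob

- status: declared NOT NULL → not nullable.
- code: DEFAULT only fills an omitted column; an explicit NULL is still allowed → nullable.
- policy_no: DEFAULT only fills an omitted column; an explicit NULL is still allowed → nullable.
- name: declared NOT NULL → not nullable.
- medication_id: part of the PRIMARY KEY, which implies NOT NULL → not nullable.
- dob: CHECK does not forbid NULL (a CHECK constraint passes when its expression is NULL) → nullable.
- unit: declared NOT NULL → not nullable.
- provider: declared NOT NULL → not nullable.
- refills: declared NOT NULL → not nullable.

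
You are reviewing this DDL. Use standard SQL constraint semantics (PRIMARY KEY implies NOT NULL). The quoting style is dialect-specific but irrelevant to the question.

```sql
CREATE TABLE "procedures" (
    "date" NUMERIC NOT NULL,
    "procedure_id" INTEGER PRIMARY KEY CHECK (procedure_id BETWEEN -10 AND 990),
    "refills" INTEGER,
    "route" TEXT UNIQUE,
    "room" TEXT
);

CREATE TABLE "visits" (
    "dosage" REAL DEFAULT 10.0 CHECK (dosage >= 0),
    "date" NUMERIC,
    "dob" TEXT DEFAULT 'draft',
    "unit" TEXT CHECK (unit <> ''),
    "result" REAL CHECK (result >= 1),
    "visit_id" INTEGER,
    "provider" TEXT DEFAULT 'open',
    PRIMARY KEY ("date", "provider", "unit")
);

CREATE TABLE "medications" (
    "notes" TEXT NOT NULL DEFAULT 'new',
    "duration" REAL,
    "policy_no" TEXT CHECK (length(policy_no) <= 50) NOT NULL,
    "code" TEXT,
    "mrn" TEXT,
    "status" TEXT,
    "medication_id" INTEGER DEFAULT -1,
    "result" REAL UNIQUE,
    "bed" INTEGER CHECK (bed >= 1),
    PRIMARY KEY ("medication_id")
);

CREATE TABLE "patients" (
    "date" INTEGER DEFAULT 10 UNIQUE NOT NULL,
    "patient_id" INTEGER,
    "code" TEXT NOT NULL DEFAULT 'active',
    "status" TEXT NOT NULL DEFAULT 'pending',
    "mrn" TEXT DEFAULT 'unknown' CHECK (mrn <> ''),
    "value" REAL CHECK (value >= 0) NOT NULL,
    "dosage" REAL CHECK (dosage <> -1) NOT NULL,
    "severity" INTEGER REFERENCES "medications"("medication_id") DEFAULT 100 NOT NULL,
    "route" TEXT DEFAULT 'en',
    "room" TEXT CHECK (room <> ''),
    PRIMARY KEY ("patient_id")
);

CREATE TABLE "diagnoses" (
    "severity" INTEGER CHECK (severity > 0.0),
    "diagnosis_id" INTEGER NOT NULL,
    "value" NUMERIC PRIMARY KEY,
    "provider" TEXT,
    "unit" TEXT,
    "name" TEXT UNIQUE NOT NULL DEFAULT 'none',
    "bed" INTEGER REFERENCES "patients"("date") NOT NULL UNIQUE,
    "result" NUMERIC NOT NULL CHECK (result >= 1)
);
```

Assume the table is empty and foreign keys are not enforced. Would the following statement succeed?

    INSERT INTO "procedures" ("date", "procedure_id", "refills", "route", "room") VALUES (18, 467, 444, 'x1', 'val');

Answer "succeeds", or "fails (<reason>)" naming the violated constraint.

NOT NULL columns: date is supplied; procedure_id is supplied.
CHECK constraints: 467 satisfies (procedure_id BETWEEN -10 AND 990).
No constraint is violated.

succeeds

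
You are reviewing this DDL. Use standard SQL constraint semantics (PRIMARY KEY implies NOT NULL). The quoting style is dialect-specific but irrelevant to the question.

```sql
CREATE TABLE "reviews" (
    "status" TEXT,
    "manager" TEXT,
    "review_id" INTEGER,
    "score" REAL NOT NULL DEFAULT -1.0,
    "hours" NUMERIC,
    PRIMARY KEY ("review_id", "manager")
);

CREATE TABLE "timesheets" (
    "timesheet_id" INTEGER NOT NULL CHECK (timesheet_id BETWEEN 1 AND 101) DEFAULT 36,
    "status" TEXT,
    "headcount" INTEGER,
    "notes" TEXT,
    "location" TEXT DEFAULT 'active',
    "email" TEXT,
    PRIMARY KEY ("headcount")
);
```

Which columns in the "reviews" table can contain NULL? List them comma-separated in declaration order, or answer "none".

- status: no NOT NULL constraint applies → nullable.
- manager: part of the PRIMARY KEY, which implies NOT NULL → not nullable.
- review_id: part of the PRIMARY KEY, which implies NOT NULL → not nullable.
- score: declared NOT NULL → not nullable.
- hours: no NOT NULL constraint applies → nullable.

status, hours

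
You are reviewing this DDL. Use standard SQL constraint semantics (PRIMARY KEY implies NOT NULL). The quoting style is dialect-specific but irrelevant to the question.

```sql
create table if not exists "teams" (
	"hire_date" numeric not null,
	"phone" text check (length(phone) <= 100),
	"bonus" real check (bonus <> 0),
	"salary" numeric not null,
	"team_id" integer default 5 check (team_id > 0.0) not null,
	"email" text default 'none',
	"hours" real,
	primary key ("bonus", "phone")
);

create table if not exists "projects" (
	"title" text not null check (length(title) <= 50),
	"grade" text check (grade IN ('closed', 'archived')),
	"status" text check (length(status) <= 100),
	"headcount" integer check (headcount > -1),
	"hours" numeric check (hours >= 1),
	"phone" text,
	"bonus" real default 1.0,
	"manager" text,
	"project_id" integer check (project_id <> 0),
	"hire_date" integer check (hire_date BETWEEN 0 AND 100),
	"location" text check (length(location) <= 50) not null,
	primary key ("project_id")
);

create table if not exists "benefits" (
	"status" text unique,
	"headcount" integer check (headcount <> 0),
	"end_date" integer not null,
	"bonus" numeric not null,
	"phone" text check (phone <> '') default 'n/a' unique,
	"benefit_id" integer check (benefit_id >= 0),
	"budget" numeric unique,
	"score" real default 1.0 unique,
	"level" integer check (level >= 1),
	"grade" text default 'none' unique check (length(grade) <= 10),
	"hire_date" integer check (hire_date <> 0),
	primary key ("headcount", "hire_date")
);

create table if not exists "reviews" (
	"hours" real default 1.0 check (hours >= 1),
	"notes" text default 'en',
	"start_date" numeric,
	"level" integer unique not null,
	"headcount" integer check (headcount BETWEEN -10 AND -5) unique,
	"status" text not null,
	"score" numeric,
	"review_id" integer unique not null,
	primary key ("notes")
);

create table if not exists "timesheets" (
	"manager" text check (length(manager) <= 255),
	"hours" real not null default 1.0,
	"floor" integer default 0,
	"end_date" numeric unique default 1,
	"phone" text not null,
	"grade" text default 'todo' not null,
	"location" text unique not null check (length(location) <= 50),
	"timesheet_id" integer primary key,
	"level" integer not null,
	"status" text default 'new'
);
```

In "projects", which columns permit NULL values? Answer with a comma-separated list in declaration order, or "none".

- title: declared NOT NULL → not nullable.
- grade: CHECK does not forbid NULL (a CHECK constraint passes when its expression is NULL) → nullable.
- status: CHECK does not forbid NULL (a CHECK constraint passes when its expression is NULL) → nullable.
- headcount: CHECK does not forbid NULL (a CHECK constraint passes when its expression is NULL) → nullable.
- hours: CHECK does not forbid NULL (a CHECK constraint passes when its expression is NULL) → nullable.
- phone: no NOT NULL constraint applies → nullable.
- bonus: DEFAULT only fills an omitted column; an explicit NULL is still allowed → nullable.
- manager: no NOT NULL constraint applies → nullable.
- project_id: part of the PRIMARY KEY, which implies NOT NULL → not nullable.
- hire_date: CHECK does not forbid NULL (a CHECK constraint passes when its expression is NULL) → nullable.
- location: declared NOT NULL → not nullable.

grade, status, headcount, hours, phone, bonus, manager, hire_date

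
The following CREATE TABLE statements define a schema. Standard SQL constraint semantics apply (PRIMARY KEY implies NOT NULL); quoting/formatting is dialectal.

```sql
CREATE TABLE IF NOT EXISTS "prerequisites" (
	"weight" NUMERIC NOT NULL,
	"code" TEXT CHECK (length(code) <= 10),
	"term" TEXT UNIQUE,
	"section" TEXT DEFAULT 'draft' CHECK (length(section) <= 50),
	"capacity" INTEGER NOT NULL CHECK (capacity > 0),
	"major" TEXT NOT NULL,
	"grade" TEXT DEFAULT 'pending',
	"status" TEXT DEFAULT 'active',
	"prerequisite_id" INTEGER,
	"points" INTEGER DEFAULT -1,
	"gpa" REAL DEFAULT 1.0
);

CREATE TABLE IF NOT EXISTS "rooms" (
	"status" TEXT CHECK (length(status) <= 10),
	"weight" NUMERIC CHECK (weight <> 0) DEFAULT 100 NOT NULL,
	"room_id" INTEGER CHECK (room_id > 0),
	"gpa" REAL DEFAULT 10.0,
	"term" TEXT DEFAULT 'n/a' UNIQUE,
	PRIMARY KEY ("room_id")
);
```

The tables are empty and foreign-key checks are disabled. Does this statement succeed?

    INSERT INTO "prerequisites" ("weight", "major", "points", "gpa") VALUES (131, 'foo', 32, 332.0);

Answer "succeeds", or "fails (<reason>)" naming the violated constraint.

capacity is omitted from the column list and has no DEFAULT, so it would receive NULL.
But capacity is declared NOT NULL.

fails (NOT NULL on capacity)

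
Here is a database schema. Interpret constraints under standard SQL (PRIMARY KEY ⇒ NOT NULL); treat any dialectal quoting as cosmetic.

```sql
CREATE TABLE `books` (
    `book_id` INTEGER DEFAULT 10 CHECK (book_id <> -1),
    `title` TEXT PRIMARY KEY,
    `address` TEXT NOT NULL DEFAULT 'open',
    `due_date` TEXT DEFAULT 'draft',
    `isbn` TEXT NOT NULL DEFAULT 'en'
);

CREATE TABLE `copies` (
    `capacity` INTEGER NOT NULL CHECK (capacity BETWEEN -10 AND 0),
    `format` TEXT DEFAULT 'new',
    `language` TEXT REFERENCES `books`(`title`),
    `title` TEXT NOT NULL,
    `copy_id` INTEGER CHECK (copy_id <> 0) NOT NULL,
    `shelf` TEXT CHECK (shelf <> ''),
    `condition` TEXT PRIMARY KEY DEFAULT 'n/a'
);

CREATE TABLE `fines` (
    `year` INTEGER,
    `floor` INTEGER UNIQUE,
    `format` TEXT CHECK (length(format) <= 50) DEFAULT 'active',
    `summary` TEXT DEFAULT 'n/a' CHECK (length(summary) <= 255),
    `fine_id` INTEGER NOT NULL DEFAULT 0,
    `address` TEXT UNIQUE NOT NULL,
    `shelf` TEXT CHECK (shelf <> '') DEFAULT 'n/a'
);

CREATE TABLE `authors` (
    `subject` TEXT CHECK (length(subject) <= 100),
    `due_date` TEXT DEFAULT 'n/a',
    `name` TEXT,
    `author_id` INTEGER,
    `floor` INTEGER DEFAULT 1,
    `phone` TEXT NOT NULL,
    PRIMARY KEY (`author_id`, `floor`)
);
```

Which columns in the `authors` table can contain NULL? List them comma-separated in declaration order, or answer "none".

subject, due_date, name

- subject: CHECK does not forbid NULL (a CHECK constraint passes when its expression is NULL) → nullable.
- due_date: DEFAULT only fills an omitted column; an explicit NULL is still allowed → nullable.
- name: no NOT NULL constraint applies → nullable.
- author_id: part of the PRIMARY KEY, which implies NOT NULL → not nullable.
- floor: part of the PRIMARY KEY, which implies NOT NULL → not nullable.
- phone: declared NOT NULL → not nullable.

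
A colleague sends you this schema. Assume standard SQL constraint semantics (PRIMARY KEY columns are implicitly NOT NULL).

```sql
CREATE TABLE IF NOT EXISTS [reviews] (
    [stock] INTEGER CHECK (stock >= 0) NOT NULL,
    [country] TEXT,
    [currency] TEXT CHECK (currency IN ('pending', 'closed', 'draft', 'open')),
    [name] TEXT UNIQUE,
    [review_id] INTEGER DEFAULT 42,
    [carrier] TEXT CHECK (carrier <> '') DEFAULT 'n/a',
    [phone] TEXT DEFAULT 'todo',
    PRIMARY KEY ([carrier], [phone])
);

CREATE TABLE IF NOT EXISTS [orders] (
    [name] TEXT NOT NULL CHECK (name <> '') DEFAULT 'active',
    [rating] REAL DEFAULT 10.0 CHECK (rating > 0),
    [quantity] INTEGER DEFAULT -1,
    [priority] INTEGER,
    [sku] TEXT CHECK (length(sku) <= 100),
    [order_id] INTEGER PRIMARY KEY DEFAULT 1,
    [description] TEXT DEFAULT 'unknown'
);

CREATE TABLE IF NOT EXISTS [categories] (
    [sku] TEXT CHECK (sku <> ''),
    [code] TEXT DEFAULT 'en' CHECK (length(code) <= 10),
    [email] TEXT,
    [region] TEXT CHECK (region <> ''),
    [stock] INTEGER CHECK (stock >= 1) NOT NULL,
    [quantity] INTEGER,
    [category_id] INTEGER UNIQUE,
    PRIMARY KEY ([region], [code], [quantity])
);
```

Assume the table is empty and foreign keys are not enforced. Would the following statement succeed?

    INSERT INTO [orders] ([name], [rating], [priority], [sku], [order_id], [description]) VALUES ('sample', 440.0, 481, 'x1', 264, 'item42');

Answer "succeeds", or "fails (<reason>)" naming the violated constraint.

succeeds

NOT NULL columns: name is supplied; order_id is supplied.
CHECK constraints: 'sample' satisfies (name <> ''); 440.0 satisfies (rating > 0); 'x1' satisfies (length(sku) <= 100).
No constraint is violated.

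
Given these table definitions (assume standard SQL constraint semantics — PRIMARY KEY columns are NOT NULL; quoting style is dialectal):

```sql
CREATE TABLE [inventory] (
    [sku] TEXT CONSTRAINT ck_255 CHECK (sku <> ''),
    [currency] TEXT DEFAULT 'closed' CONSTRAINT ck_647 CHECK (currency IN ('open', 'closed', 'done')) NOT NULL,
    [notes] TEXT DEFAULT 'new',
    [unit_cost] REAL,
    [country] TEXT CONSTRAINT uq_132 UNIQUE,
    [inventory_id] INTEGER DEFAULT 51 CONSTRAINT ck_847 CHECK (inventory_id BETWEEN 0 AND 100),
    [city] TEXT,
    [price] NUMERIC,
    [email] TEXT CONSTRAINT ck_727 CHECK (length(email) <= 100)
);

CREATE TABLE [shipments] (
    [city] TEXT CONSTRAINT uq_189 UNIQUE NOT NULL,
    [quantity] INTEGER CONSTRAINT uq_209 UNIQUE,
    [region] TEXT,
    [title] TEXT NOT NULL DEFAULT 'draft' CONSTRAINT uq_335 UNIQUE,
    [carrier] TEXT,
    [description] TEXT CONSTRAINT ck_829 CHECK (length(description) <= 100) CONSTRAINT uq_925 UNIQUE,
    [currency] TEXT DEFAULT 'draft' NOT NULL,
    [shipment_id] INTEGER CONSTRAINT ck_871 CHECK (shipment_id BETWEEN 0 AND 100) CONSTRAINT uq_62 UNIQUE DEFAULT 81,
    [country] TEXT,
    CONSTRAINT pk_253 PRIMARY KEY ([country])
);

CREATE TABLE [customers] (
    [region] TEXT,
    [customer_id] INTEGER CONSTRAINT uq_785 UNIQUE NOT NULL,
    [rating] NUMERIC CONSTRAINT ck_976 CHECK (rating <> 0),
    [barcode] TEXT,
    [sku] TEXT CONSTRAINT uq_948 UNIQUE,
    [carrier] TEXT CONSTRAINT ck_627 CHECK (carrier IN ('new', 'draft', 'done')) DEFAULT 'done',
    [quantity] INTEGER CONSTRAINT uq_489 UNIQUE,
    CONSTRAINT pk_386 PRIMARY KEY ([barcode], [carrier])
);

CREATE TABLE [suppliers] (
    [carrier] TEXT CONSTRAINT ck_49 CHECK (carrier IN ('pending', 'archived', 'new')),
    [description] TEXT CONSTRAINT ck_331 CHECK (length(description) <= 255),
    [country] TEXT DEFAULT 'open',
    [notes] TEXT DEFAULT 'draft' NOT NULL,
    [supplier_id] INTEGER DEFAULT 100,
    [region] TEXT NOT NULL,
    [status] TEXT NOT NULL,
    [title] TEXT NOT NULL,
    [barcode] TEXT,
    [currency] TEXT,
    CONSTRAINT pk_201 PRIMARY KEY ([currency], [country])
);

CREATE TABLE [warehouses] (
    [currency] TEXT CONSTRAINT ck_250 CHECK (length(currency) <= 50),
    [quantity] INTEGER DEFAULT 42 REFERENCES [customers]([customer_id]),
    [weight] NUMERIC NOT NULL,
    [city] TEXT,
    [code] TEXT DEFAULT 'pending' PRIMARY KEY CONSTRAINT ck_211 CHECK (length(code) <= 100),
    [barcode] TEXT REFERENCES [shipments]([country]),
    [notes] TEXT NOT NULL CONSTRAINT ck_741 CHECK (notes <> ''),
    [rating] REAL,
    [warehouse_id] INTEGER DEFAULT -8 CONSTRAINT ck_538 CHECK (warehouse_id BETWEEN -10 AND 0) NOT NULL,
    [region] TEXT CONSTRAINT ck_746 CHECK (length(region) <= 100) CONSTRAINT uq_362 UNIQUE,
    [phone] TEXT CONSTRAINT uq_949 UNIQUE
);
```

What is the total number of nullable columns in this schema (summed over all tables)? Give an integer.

inventory: 8 nullable (sku, notes, unit_cost, country, inventory_id, city, price, email — PK none and explicit NOT NULL columns excluded).
shipments: 5 nullable (quantity, region, carrier, description, shipment_id — PK (country) and explicit NOT NULL columns excluded).
customers: 4 nullable (region, rating, sku, quantity — PK (barcode, carrier) and explicit NOT NULL columns excluded).
suppliers: 4 nullable (carrier, description, supplier_id, barcode — PK (currency, country) and explicit NOT NULL columns excluded).
warehouses: 7 nullable (currency, quantity, city, barcode, rating, region, phone — PK (code) and explicit NOT NULL columns excluded).
Total: 8 + 5 + 4 + 4 + 7 = 28.

28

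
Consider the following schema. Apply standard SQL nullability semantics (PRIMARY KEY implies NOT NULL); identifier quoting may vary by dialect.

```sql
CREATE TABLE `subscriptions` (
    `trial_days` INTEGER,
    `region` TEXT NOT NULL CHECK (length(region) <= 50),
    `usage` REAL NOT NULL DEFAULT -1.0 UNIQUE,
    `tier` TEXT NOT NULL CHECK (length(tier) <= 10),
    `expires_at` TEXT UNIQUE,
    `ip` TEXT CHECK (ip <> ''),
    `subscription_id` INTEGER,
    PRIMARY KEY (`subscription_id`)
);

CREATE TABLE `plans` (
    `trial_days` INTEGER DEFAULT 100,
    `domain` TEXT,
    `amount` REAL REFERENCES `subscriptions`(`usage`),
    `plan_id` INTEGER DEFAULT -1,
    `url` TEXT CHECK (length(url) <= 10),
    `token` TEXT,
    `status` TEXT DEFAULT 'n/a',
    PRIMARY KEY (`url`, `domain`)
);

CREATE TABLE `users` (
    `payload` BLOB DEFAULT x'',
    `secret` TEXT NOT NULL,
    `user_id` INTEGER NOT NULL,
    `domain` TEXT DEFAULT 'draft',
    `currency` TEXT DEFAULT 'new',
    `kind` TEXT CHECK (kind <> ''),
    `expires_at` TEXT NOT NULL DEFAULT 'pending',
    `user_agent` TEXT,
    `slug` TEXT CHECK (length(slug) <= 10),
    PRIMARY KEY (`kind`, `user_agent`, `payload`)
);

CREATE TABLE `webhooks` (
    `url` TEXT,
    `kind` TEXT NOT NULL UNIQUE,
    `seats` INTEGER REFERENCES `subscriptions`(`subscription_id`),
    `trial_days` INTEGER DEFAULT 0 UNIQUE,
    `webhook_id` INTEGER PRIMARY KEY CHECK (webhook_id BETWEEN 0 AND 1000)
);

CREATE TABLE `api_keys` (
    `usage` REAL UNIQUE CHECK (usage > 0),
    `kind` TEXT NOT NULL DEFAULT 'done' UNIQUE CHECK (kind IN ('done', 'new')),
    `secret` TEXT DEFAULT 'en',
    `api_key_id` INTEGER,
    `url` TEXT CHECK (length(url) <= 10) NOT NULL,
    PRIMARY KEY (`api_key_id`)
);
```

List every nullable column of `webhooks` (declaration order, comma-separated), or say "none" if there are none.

- url: no NOT NULL constraint applies → nullable.
- kind: declared NOT NULL → not nullable.
- seats: a foreign key column may be NULL unless separately constrained → nullable.
- trial_days: UNIQUE does not imply NOT NULL → nullable.
- webhook_id: part of the PRIMARY KEY, which implies NOT NULL → not nullable.

url, seats, trial_days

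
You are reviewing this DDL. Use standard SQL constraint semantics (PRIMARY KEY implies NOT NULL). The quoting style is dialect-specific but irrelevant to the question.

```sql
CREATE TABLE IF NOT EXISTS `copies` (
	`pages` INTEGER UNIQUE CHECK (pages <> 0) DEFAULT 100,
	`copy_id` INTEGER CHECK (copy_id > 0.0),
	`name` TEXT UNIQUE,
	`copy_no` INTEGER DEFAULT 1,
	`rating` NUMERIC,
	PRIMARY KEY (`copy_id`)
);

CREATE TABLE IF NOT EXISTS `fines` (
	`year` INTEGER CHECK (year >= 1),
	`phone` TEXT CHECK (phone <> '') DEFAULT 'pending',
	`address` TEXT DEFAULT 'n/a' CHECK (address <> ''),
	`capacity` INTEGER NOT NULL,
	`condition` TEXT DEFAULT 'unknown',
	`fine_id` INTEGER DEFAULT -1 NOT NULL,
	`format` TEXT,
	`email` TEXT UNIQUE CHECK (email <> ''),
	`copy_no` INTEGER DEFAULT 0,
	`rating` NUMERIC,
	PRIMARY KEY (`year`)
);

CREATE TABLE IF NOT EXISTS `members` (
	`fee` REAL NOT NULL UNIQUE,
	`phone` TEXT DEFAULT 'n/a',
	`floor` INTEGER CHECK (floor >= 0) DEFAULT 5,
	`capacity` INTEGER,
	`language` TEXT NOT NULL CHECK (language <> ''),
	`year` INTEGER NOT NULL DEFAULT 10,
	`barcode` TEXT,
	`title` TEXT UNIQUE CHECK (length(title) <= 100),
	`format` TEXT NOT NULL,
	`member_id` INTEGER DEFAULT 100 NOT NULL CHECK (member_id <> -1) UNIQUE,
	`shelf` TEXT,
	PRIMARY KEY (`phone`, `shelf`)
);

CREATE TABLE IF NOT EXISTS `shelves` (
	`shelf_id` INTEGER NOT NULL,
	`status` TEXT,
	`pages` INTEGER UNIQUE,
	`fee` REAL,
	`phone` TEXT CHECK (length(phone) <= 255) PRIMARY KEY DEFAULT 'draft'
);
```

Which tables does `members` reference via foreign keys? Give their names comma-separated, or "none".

No column in members has a REFERENCES clause.

none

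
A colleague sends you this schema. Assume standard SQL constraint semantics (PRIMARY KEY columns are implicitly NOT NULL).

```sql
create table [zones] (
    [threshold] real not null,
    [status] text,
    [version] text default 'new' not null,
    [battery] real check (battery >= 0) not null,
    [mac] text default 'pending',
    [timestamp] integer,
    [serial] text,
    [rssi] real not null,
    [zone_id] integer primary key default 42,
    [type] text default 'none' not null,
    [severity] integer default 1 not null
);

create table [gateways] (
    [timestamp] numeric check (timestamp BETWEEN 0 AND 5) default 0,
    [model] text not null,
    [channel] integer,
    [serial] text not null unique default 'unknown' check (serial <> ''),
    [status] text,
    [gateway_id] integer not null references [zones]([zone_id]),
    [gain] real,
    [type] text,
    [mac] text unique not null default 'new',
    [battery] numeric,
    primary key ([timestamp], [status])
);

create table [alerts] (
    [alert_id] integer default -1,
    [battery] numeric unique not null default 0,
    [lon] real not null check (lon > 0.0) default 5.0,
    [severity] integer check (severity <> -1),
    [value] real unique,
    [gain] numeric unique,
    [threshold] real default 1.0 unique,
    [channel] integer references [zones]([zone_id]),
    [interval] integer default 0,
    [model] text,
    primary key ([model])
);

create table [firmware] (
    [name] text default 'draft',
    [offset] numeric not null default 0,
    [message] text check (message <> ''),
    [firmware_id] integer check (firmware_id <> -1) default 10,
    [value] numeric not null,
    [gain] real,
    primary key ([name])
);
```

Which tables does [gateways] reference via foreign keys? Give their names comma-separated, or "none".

- gateway_id REFERENCES zones(zone_id).

zones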